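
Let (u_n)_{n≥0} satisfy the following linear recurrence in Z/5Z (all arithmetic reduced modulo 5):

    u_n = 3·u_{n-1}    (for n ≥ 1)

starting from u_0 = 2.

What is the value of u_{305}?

u_1 = 3·2 = 1
u_2 = 3·1 = 3
u_3 = 3·3 = 4
u_4 = 3·4 = 2
(u_4) = (2) = (u_0), so the sequence has period 4.
305 ≡ 1 (mod 4), hence u_305 = u_1 = 1.

1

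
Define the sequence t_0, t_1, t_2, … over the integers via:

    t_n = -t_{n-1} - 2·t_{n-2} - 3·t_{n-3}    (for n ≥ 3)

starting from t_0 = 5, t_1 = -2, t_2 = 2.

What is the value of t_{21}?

t_3 = -1·2 + -2·-2 + -3·5 = -13
t_4 = -1·-13 + -2·2 + -3·-2 = 15
t_5 = -1·15 + -2·-13 + -3·2 = 5
t_6 = -1·5 + -2·15 + -3·-13 = 4
t_7 = -1·4 + -2·5 + -3·15 = -59
t_8 = -1·-59 + -2·4 + -3·5 = 36
t_9 = -1·36 + -2·-59 + -3·4 = 70
t_10 = -1·70 + -2·36 + -3·-59 = 35
t_11 = -1·35 + -2·70 + -3·36 = -283
t_12 = -1·-283 + -2·35 + -3·70 = 3
t_13 = -1·3 + -2·-283 + -3·35 = 458
t_14 = -1·458 + -2·3 + -3·-283 = 385
t_15 = -1·385 + -2·458 + -3·3 = -1310
t_16 = -1·-1310 + -2·385 + -3·458 = -834
t_17 = -1·-834 + -2·-1310 + -3·385 = 2299
t_18 = -1·2299 + -2·-834 + -3·-1310 = 3299
t_19 = -1·3299 + -2·2299 + -3·-834 = -5395
t_20 = -1·-5395 + -2·3299 + -3·2299 = -8100
t_21 = -1·-8100 + -2·-5395 + -3·3299 = 8993

8993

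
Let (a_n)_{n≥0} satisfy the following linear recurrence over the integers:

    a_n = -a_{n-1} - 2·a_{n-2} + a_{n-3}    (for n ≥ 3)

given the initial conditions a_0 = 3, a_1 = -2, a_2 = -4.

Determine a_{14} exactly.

a_3 = -1·-4 + -2·-2 + 1·3 = 11
a_4 = -1·11 + -2·-4 + 1·-2 = -5
a_5 = -1·-5 + -2·11 + 1·-4 = -21
a_6 = -1·-21 + -2·-5 + 1·11 = 42
a_7 = -1·42 + -2·-21 + 1·-5 = -5
a_8 = -1·-5 + -2·42 + 1·-21 = -100
a_9 = -1·-100 + -2·-5 + 1·42 = 152
a_10 = -1·152 + -2·-100 + 1·-5 = 43
a_11 = -1·43 + -2·152 + 1·-100 = -447
a_12 = -1·-447 + -2·43 + 1·152 = 513
a_13 = -1·513 + -2·-447 + 1·43 = 424
a_14 = -1·424 + -2·513 + 1·-447 = -1897

-1897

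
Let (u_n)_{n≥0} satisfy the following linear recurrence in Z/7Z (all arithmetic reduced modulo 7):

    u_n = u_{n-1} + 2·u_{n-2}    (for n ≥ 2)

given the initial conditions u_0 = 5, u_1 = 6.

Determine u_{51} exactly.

0

u_2 = 1·6 + 2·5 = 2
u_3 = 1·2 + 2·6 = 0
u_4 = 1·0 + 2·2 = 4
u_5 = 1·4 + 2·0 = 4
u_6 = 1·4 + 2·4 = 5
u_7 = 1·5 + 2·4 = 6
(u_6, u_7) = (5, 6) = (u_0, u_1), so the sequence has period 6.
51 ≡ 3 (mod 6), hence u_51 = u_3 = 0.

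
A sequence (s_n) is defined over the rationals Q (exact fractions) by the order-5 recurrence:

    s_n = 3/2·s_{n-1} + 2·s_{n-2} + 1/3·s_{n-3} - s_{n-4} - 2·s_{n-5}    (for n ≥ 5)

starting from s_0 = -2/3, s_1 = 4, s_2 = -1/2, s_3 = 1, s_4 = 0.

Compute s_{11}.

s_5 = 3/2·0 + 2·1 + 1/3·-1/2 + -1·4 + -2·-2/3 = -5/6
s_6 = 3/2·-5/6 + 2·0 + 1/3·1 + -1·-1/2 + -2·4 = -101/12
s_7 = 3/2·-101/12 + 2·-5/6 + 1/3·0 + -1·1 + -2·-1/2 = -343/24
s_8 = 3/2·-343/24 + 2·-101/12 + 1/3·-5/6 + -1·0 + -2·1 = -5839/144
s_9 = 3/2·-5839/144 + 2·-343/24 + 1/3·-101/12 + -1·-5/6 + -2·0 = -26317/288
s_10 = 3/2·-26317/288 + 2·-5839/144 + 1/3·-343/24 + -1·-101/12 + -2·-5/6 = -122599/576
s_11 = 3/2·-122599/576 + 2·-26317/288 + 1/3·-5839/144 + -1·-343/24 + -2·-101/12 = -1674143/3456

-1674143/3456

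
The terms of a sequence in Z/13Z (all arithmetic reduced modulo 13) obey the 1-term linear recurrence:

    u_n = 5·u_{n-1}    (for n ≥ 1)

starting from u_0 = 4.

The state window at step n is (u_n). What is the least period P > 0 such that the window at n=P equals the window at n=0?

4

n=0: window = (4)
n=1: window = (7)
n=2: window = (9)
n=3: window = (6)
n=4: window = (4)
window at n=4 equals window at n=0 → period = 4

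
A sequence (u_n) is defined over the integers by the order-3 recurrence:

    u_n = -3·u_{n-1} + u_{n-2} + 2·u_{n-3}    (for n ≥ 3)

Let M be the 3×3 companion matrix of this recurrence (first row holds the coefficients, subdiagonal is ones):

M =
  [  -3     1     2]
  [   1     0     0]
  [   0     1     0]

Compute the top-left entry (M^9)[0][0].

(M^9)[0][0] is the top entry after applying M 9 times to the unit state (1, 0, 0). Equivalently it is h_{11} for the auxiliary sequence (h_n) obeying the same recurrence with h_2 = 1 and h_i = 0 for 0 ≤ i < 2:
h_3 = -3·1 + 1·0 + 2·0 = -3
h_4 = -3·-3 + 1·1 + 2·0 = 10
h_5 = -3·10 + 1·-3 + 2·1 = -31
h_6 = -3·-31 + 1·10 + 2·-3 = 97
h_7 = -3·97 + 1·-31 + 2·10 = -302
h_8 = -3·-302 + 1·97 + 2·-31 = 941
h_9 = -3·941 + 1·-302 + 2·97 = -2931
h_10 = -3·-2931 + 1·941 + 2·-302 = 9130
h_11 = -3·9130 + 1·-2931 + 2·941 = -28439

-28439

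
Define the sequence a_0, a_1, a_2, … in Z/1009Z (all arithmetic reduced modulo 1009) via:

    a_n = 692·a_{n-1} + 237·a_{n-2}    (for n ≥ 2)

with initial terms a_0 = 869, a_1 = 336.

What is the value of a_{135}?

580

a_2 = 692·336 + 237·869 = 559
a_3 = 692·559 + 237·336 = 302
a_4 = 692·302 + 237·559 = 425
a_5 = 692·425 + 237·302 = 416
a_6 = 692·416 + 237·425 = 132
a_7 = 692·132 + 237·416 = 244
a_8 = 692·244 + 237·132 = 350
a_9 = 692·350 + 237·244 = 355
a_10 = 692·355 + 237·350 = 685
a_11 = 692·685 + 237·355 = 178
a_12 = 692·178 + 237·685 = 983
a_13 = 692·983 + 237·178 = 987
a_14 = 692·987 + 237·983 = 812
a_15 = 692·812 + 237·987 = 731
a_16 = 692·731 + 237·812 = 68
a_17 = 692·68 + 237·731 = 341
a_18 = 692·341 + 237·68 = 847
a_19 = 692·847 + 237·341 = 1001
a_20 = 692·1001 + 237·847 = 466
a_21 = 692·466 + 237·1001 = 723
a_22 = 692·723 + 237·466 = 313
a_23 = 692·313 + 237·723 = 491
a_24 = 692·491 + 237·313 = 263
a_25 = 692·263 + 237·491 = 708
a_26 = 692·708 + 237·263 = 344
a_27 = 692·344 + 237·708 = 226
a_28 = 692·226 + 237·344 = 805
a_29 = 692·805 + 237·226 = 177
a_30 = 692·177 + 237·805 = 479
a_31 = 692·479 + 237·177 = 87
a_32 = 692·87 + 237·479 = 179
a_33 = 692·179 + 237·87 = 200
a_34 = 692·200 + 237·179 = 212
a_35 = 692·212 + 237·200 = 376
a_36 = 692·376 + 237·212 = 673
a_37 = 692·673 + 237·376 = 887
a_38 = 692·887 + 237·673 = 411
a_39 = 692·411 + 237·887 = 221
a_40 = 692·221 + 237·411 = 107
a_41 = 692·107 + 237·221 = 296
a_42 = 692·296 + 237·107 = 139
a_43 = 692·139 + 237·296 = 864
a_44 = 692·864 + 237·139 = 206
a_45 = 692·206 + 237·864 = 224
a_46 = 692·224 + 237·206 = 12
a_47 = 692·12 + 237·224 = 852
a_48 = 692·852 + 237·12 = 145
a_49 = 692·145 + 237·852 = 573
a_50 = 692·573 + 237·145 = 38
a_51 = 692·38 + 237·573 = 657
a_52 = 692·657 + 237·38 = 519
a_53 = 692·519 + 237·657 = 267
a_54 = 692·267 + 237·519 = 22
a_55 = 692·22 + 237·267 = 810
a_56 = 692·810 + 237·22 = 694
a_57 = 692·694 + 237·810 = 224
a_58 = 692·224 + 237·694 = 642
a_59 = 692·642 + 237·224 = 924
a_60 = 692·924 + 237·642 = 506
a_61 = 692·506 + 237·924 = 64
a_62 = 692·64 + 237·506 = 752
a_63 = 692·752 + 237·64 = 782
a_64 = 692·782 + 237·752 = 960
a_65 = 692·960 + 237·782 = 76
a_66 = 692·76 + 237·960 = 619
a_67 = 692·619 + 237·76 = 382
a_68 = 692·382 + 237·619 = 384
a_69 = 692·384 + 237·382 = 85
a_70 = 692·85 + 237·384 = 496
a_71 = 692·496 + 237·85 = 137
a_72 = 692·137 + 237·496 = 466
a_73 = 692·466 + 237·137 = 782
a_74 = 692·782 + 237·466 = 781
a_75 = 692·781 + 237·782 = 315
a_76 = 692·315 + 237·781 = 486
a_77 = 692·486 + 237·315 = 304
a_78 = 692·304 + 237·486 = 652
a_79 = 692·652 + 237·304 = 570
a_80 = 692·570 + 237·652 = 68
a_81 = 692·68 + 237·570 = 526
a_82 = 692·526 + 237·68 = 724
a_83 = 692·724 + 237·526 = 90
a_84 = 692·90 + 237·724 = 789
a_85 = 692·789 + 237·90 = 260
a_86 = 692·260 + 237·789 = 646
a_87 = 692·646 + 237·260 = 116
a_88 = 692·116 + 237·646 = 295
a_89 = 692·295 + 237·116 = 571
a_90 = 692·571 + 237·295 = 907
a_91 = 692·907 + 237·571 = 167
a_92 = 692·167 + 237·907 = 580
a_93 = 692·580 + 237·167 = 6
a_94 = 692·6 + 237·580 = 352
a_95 = 692·352 + 237·6 = 828
a_96 = 692·828 + 237·352 = 550
a_97 = 692·550 + 237·828 = 697
a_98 = 692·697 + 237·550 = 211
a_99 = 692·211 + 237·697 = 429
a_100 = 692·429 + 237·211 = 788
a_101 = 692·788 + 237·429 = 200
a_102 = 692·200 + 237·788 = 258
a_103 = 692·258 + 237·200 = 929
a_104 = 692·929 + 237·258 = 741
a_105 = 692·741 + 237·929 = 411
a_106 = 692·411 + 237·741 = 934
a_107 = 692·934 + 237·411 = 102
a_108 = 692·102 + 237·934 = 341
a_109 = 692·341 + 237·102 = 833
a_110 = 692·833 + 237·341 = 394
a_111 = 692·394 + 237·833 = 884
a_112 = 692·884 + 237·394 = 824
a_113 = 692·824 + 237·884 = 768
a_114 = 692·768 + 237·824 = 264
a_115 = 692·264 + 237·768 = 455
a_116 = 692·455 + 237·264 = 62
a_117 = 692·62 + 237·455 = 398
a_118 = 692·398 + 237·62 = 527
a_119 = 692·527 + 237·398 = 924
a_120 = 692·924 + 237·527 = 494
a_121 = 692·494 + 237·924 = 841
a_122 = 692·841 + 237·494 = 822
a_123 = 692·822 + 237·841 = 292
a_124 = 692·292 + 237·822 = 341
a_125 = 692·341 + 237·292 = 458
a_126 = 692·458 + 237·341 = 207
a_127 = 692·207 + 237·458 = 549
a_128 = 692·549 + 237·207 = 142
a_129 = 692·142 + 237·549 = 343
a_130 = 692·343 + 237·142 = 598
a_131 = 692·598 + 237·343 = 697
a_132 = 692·697 + 237·598 = 488
a_133 = 692·488 + 237·697 = 403
a_134 = 692·403 + 237·488 = 13
a_135 = 692·13 + 237·403 = 580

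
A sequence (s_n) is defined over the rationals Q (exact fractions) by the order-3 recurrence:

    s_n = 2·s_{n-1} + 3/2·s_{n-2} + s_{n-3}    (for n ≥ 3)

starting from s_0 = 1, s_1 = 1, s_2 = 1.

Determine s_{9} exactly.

s_3 = 2·1 + 3/2·1 + 1·1 = 9/2
s_4 = 2·9/2 + 3/2·1 + 1·1 = 23/2
s_5 = 2·23/2 + 3/2·9/2 + 1·1 = 123/4
s_6 = 2·123/4 + 3/2·23/2 + 1·9/2 = 333/4
s_7 = 2·333/4 + 3/2·123/4 + 1·23/2 = 1793/8
s_8 = 2·1793/8 + 3/2·333/4 + 1·123/4 = 4831/8
s_9 = 2·4831/8 + 3/2·1793/8 + 1·333/4 = 26035/16

26035/16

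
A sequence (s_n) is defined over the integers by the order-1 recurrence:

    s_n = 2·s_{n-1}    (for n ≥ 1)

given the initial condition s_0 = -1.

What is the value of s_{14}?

-16384

s_1 = 2·-1 = -2
s_2 = 2·-2 = -4
s_3 = 2·-4 = -8
s_4 = 2·-8 = -16
s_5 = 2·-16 = -32
s_6 = 2·-32 = -64
s_7 = 2·-64 = -128
s_8 = 2·-128 = -256
s_9 = 2·-256 = -512
s_10 = 2·-512 = -1024
s_11 = 2·-1024 = -2048
s_12 = 2·-2048 = -4096
s_13 = 2·-4096 = -8192
s_14 = 2·-8192 = -16384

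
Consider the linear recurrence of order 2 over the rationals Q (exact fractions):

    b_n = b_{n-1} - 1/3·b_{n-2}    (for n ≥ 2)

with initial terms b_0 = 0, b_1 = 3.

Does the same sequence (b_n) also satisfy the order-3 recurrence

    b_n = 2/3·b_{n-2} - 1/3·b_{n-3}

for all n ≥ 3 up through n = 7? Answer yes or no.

Terms b_0..b_7: 0, 3, 3, 2, 1, 1/3, 0, -1/9
n=3: candidate gives 2, actual b_3 = 2 ✓
n=4: candidate gives 1, actual b_4 = 1 ✓
n=5: candidate gives 1/3, actual b_5 = 1/3 ✓
n=6: candidate gives 0, actual b_6 = 0 ✓
n=7: candidate gives -1/9, actual b_7 = -1/9 ✓

yes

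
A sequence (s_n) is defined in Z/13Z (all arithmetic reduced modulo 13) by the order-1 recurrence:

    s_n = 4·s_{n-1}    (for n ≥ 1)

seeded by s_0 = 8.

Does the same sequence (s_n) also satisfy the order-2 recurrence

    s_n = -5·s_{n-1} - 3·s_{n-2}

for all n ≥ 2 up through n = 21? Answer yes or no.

yes

Terms s_0..s_21: 8, 6, 11, 5, 7, 2, 8, 6, 11, 5, 7, 2, 8, 6, 11, 5, 7, 2, 8, 6, 11, 5
n=2: candidate gives 11, actual s_2 = 11 ✓
n=3: candidate gives 5, actual s_3 = 5 ✓
n=4: candidate gives 7, actual s_4 = 7 ✓
n=5: candidate gives 2, actual s_5 = 2 ✓
n=6: candidate gives 8, actual s_6 = 8 ✓
n=7: candidate gives 6, actual s_7 = 6 ✓
n=8: candidate gives 11, actual s_8 = 11 ✓
n=9: candidate gives 5, actual s_9 = 5 ✓
n=10: candidate gives 7, actual s_10 = 7 ✓
n=11: candidate gives 2, actual s_11 = 2 ✓
n=12: candidate gives 8, actual s_12 = 8 ✓
n=13: candidate gives 6, actual s_13 = 6 ✓
n=14: candidate gives 11, actual s_14 = 11 ✓
n=15: candidate gives 5, actual s_15 = 5 ✓
n=16: candidate gives 7, actual s_16 = 7 ✓
n=17: candidate gives 2, actual s_17 = 2 ✓
n=18: candidate gives 8, actual s_18 = 8 ✓
n=19: candidate gives 6, actual s_19 = 6 ✓
n=20: candidate gives 11, actual s_20 = 11 ✓
n=21: candidate gives 5, actual s_21 = 5 ✓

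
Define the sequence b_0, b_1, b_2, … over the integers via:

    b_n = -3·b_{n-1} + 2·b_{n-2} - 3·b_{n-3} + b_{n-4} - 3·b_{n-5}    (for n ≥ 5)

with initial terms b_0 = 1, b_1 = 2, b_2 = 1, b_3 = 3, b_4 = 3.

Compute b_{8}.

227

b_5 = -3·3 + 2·3 + -3·1 + 1·2 + -3·1 = -7
b_6 = -3·-7 + 2·3 + -3·3 + 1·1 + -3·2 = 13
b_7 = -3·13 + 2·-7 + -3·3 + 1·3 + -3·1 = -62
b_8 = -3·-62 + 2·13 + -3·-7 + 1·3 + -3·3 = 227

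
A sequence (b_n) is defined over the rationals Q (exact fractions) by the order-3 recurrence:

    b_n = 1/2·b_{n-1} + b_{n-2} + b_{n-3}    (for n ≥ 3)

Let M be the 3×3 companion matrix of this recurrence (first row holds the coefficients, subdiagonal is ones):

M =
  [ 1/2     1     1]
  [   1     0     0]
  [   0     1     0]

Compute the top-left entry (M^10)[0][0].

43749/1024

(M^10)[0][0] is the top entry after applying M 10 times to the unit state (1, 0, 0). Equivalently it is h_{12} for the auxiliary sequence (h_n) obeying the same recurrence with h_2 = 1 and h_i = 0 for 0 ≤ i < 2:
h_3 = 1/2·1 + 1·0 + 1·0 = 1/2
h_4 = 1/2·1/2 + 1·1 + 1·0 = 5/4
h_5 = 1/2·5/4 + 1·1/2 + 1·1 = 17/8
h_6 = 1/2·17/8 + 1·5/4 + 1·1/2 = 45/16
h_7 = 1/2·45/16 + 1·17/8 + 1·5/4 = 153/32
h_8 = 1/2·153/32 + 1·45/16 + 1·17/8 = 469/64
h_9 = 1/2·469/64 + 1·153/32 + 1·45/16 = 1441/128
h_10 = 1/2·1441/128 + 1·469/64 + 1·153/32 = 4541/256
h_11 = 1/2·4541/256 + 1·1441/128 + 1·469/64 = 14057/512
h_12 = 1/2·14057/512 + 1·4541/256 + 1·1441/128 = 43749/1024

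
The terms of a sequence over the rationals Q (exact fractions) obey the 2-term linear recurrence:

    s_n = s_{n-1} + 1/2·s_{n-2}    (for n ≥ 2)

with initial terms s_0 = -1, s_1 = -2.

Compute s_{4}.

s_2 = 1·-2 + 1/2·-1 = -5/2
s_3 = 1·-5/2 + 1/2·-2 = -7/2
s_4 = 1·-7/2 + 1/2·-5/2 = -19/4

-19/4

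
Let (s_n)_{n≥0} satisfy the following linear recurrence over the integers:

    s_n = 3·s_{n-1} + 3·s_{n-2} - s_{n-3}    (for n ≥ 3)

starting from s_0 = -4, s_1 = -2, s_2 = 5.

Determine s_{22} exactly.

s_3 = 3·5 + 3·-2 + -1·-4 = 13
s_4 = 3·13 + 3·5 + -1·-2 = 56
s_5 = 3·56 + 3·13 + -1·5 = 202
s_6 = 3·202 + 3·56 + -1·13 = 761
s_7 = 3·761 + 3·202 + -1·56 = 2833
s_8 = 3·2833 + 3·761 + -1·202 = 10580
s_9 = 3·10580 + 3·2833 + -1·761 = 39478
s_10 = 3·39478 + 3·10580 + -1·2833 = 147341
s_11 = 3·147341 + 3·39478 + -1·10580 = 549877
s_12 = 3·549877 + 3·147341 + -1·39478 = 2052176
s_13 = 3·2052176 + 3·549877 + -1·147341 = 7658818
s_14 = 3·7658818 + 3·2052176 + -1·549877 = 28583105
s_15 = 3·28583105 + 3·7658818 + -1·2052176 = 106673593
s_16 = 3·106673593 + 3·28583105 + -1·7658818 = 398111276
s_17 = 3·398111276 + 3·106673593 + -1·28583105 = 1485771502
s_18 = 3·1485771502 + 3·398111276 + -1·106673593 = 5544974741
s_19 = 3·5544974741 + 3·1485771502 + -1·398111276 = 20694127453
s_20 = 3·20694127453 + 3·5544974741 + -1·1485771502 = 77231535080
s_21 = 3·77231535080 + 3·20694127453 + -1·5544974741 = 288232012858
s_22 = 3·288232012858 + 3·77231535080 + -1·20694127453 = 1075696516361

1075696516361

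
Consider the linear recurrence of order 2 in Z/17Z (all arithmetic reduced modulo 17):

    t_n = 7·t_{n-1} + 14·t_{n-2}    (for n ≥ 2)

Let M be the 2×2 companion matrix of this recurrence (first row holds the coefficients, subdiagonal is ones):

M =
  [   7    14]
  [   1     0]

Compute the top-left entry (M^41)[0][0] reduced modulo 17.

14

(M^41)[0][0] is the top entry after applying M 41 times to the unit state (1, 0). Equivalently it is h_{42} for the auxiliary sequence (h_n) obeying the same recurrence with h_1 = 1 and h_i = 0 for 0 ≤ i < 1:
h_2 = 7·1 + 14·0 = 7
h_3 = 7·7 + 14·1 = 12
h_4 = 7·12 + 14·7 = 12
h_5 = 7·12 + 14·12 = 14
h_6 = 7·14 + 14·12 = 11
h_7 = 7·11 + 14·14 = 1
h_8 = 7·1 + 14·11 = 8
h_9 = 7·8 + 14·1 = 2
h_10 = 7·2 + 14·8 = 7
h_11 = 7·7 + 14·2 = 9
h_12 = 7·9 + 14·7 = 8
h_13 = 7·8 + 14·9 = 12
h_14 = 7·12 + 14·8 = 9
h_15 = 7·9 + 14·12 = 10
h_16 = 7·10 + 14·9 = 9
h_17 = 7·9 + 14·10 = 16
h_18 = 7·16 + 14·9 = 0
h_19 = 7·0 + 14·16 = 3
h_20 = 7·3 + 14·0 = 4
h_21 = 7·4 + 14·3 = 2
h_22 = 7·2 + 14·4 = 2
h_23 = 7·2 + 14·2 = 8
h_24 = 7·8 + 14·2 = 16
h_25 = 7·16 + 14·8 = 3
h_26 = 7·3 + 14·16 = 7
h_27 = 7·7 + 14·3 = 6
h_28 = 7·6 + 14·7 = 4
h_29 = 7·4 + 14·6 = 10
h_30 = 7·10 + 14·4 = 7
h_31 = 7·7 + 14·10 = 2
h_32 = 7·2 + 14·7 = 10
h_33 = 7·10 + 14·2 = 13
h_34 = 7·13 + 14·10 = 10
h_35 = 7·10 + 14·13 = 14
h_36 = 7·14 + 14·10 = 0
h_37 = 7·0 + 14·14 = 9
h_38 = 7·9 + 14·0 = 12
h_39 = 7·12 + 14·9 = 6
h_40 = 7·6 + 14·12 = 6
h_41 = 7·6 + 14·6 = 7
h_42 = 7·7 + 14·6 = 14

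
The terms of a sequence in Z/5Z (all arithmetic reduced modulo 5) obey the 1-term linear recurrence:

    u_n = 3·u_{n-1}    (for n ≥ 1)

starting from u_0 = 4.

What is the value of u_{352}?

u_1 = 3·4 = 2
u_2 = 3·2 = 1
u_3 = 3·1 = 3
u_4 = 3·3 = 4
(u_4) = (4) = (u_0), so the sequence has period 4.
352 ≡ 0 (mod 4), hence u_352 = u_0 = 4.

4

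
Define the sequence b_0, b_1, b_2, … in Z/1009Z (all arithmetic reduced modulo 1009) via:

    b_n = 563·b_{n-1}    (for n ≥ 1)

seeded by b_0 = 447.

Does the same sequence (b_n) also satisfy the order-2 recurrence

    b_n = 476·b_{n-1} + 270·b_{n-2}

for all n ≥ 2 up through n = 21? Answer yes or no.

no

Terms b_0..b_21: 447, 420, 354, 529, 172, 981, 380, 32, 863, 540, 311, 536, 77, 973, 921, 906, 533, 406, 544, 545, 99, 242
n=2: candidate gives 757, actual b_2 = 354 ✗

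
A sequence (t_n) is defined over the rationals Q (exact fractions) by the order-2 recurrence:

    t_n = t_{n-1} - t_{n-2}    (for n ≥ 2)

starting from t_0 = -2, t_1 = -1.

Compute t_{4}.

1

t_2 = 1·-1 + -1·-2 = 1
t_3 = 1·1 + -1·-1 = 2
t_4 = 1·2 + -1·1 = 1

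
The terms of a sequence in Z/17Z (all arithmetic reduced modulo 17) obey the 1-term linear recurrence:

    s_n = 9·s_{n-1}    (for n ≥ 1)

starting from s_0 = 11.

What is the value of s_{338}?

s_1 = 9·11 = 14
s_2 = 9·14 = 7
s_3 = 9·7 = 12
s_4 = 9·12 = 6
s_5 = 9·6 = 3
s_6 = 9·3 = 10
s_7 = 9·10 = 5
s_8 = 9·5 = 11
(s_8) = (11) = (s_0), so the sequence has period 8.
338 ≡ 2 (mod 8), hence s_338 = s_2 = 7.

7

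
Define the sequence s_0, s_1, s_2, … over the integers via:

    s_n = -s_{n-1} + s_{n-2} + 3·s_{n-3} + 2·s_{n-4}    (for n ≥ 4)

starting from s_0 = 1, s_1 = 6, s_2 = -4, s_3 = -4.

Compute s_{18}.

s_4 = -1·-4 + 1·-4 + 3·6 + 2·1 = 20
s_5 = -1·20 + 1·-4 + 3·-4 + 2·6 = -24
s_6 = -1·-24 + 1·20 + 3·-4 + 2·-4 = 24
s_7 = -1·24 + 1·-24 + 3·20 + 2·-4 = 4
s_8 = -1·4 + 1·24 + 3·-24 + 2·20 = -12
s_9 = -1·-12 + 1·4 + 3·24 + 2·-24 = 40
s_10 = -1·40 + 1·-12 + 3·4 + 2·24 = 8
s_11 = -1·8 + 1·40 + 3·-12 + 2·4 = 4
s_12 = -1·4 + 1·8 + 3·40 + 2·-12 = 100
s_13 = -1·100 + 1·4 + 3·8 + 2·40 = 8
s_14 = -1·8 + 1·100 + 3·4 + 2·8 = 120
s_15 = -1·120 + 1·8 + 3·100 + 2·4 = 196
s_16 = -1·196 + 1·120 + 3·8 + 2·100 = 148
s_17 = -1·148 + 1·196 + 3·120 + 2·8 = 424
s_18 = -1·424 + 1·148 + 3·196 + 2·120 = 552

552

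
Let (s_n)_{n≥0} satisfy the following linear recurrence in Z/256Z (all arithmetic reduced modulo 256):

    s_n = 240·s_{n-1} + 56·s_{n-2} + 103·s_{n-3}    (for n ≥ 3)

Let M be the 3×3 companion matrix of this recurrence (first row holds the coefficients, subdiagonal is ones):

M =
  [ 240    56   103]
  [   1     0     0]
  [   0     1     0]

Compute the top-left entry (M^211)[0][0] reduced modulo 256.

80

(M^211)[0][0] is the top entry after applying M 211 times to the unit state (1, 0, 0). Equivalently it is h_{213} for the auxiliary sequence (h_n) obeying the same recurrence with h_2 = 1 and h_i = 0 for 0 ≤ i < 2:
h_3 = 240·1 + 56·0 + 103·0 = 240
h_4 = 240·240 + 56·1 + 103·0 = 56
h_5 = 240·56 + 56·240 + 103·1 = 103
h_6 = 240·103 + 56·56 + 103·240 = 96
h_7 = 240·96 + 56·103 + 103·56 = 16
h_8 = 240·16 + 56·96 + 103·103 = 113
h_9 = 240·113 + 56·16 + 103·96 = 16
h_10 = 240·16 + 56·113 + 103·16 = 40
h_11 = 240·40 + 56·16 + 103·113 = 119
h_12 = 240·119 + 56·40 + 103·16 = 192
h_13 = 240·192 + 56·119 + 103·40 = 32
h_14 = 240·32 + 56·192 + 103·119 = 225
h_15 = 240·225 + 56·32 + 103·192 = 48
h_16 = 240·48 + 56·225 + 103·32 = 24
h_17 = 240·24 + 56·48 + 103·225 = 135
h_18 = 240·135 + 56·24 + 103·48 = 32
h_19 = 240·32 + 56·135 + 103·24 = 48
h_20 = 240·48 + 56·32 + 103·135 = 81
h_21 = 240·81 + 56·48 + 103·32 = 80
h_22 = 240·80 + 56·81 + 103·48 = 8
h_23 = 240·8 + 56·80 + 103·81 = 151
h_24 = 240·151 + 56·8 + 103·80 = 128
h_25 = 240·128 + 56·151 + 103·8 = 64
h_26 = 240·64 + 56·128 + 103·151 = 193
h_27 = 240·193 + 56·64 + 103·128 = 112
h_28 = 240·112 + 56·193 + 103·64 = 248
h_29 = 240·248 + 56·112 + 103·193 = 167
h_30 = 240·167 + 56·248 + 103·112 = 224
h_31 = 240·224 + 56·167 + 103·248 = 80
h_32 = 240·80 + 56·224 + 103·167 = 49
h_33 = 240·49 + 56·80 + 103·224 = 144
h_34 = 240·144 + 56·49 + 103·80 = 232
h_35 = 240·232 + 56·144 + 103·49 = 183
h_36 = 240·183 + 56·232 + 103·144 = 64
h_37 = 240·64 + 56·183 + 103·232 = 96
h_38 = 240·96 + 56·64 + 103·183 = 161
h_39 = 240·161 + 56·96 + 103·64 = 176
h_40 = 240·176 + 56·161 + 103·96 = 216
h_41 = 240·216 + 56·176 + 103·161 = 199
h_42 = 240·199 + 56·216 + 103·176 = 160
h_43 = 240·160 + 56·199 + 103·216 = 112
h_44 = 240·112 + 56·160 + 103·199 = 17
h_45 = 240·17 + 56·112 + 103·160 = 208
h_46 = 240·208 + 56·17 + 103·112 = 200
h_47 = 240·200 + 56·208 + 103·17 = 215
h_48 = 240·215 + 56·200 + 103·208 = 0
h_49 = 240·0 + 56·215 + 103·200 = 128
h_50 = 240·128 + 56·0 + 103·215 = 129
h_51 = 240·129 + 56·128 + 103·0 = 240
h_52 = 240·240 + 56·129 + 103·128 = 184
h_53 = 240·184 + 56·240 + 103·129 = 231
h_54 = 240·231 + 56·184 + 103·240 = 96
h_55 = 240·96 + 56·231 + 103·184 = 144
h_56 = 240·144 + 56·96 + 103·231 = 241
h_57 = 240·241 + 56·144 + 103·96 = 16
h_58 = 240·16 + 56·241 + 103·144 = 168
h_59 = 240·168 + 56·16 + 103·241 = 247
h_60 = 240·247 + 56·168 + 103·16 = 192
h_61 = 240·192 + 56·247 + 103·168 = 160
h_62 = 240·160 + 56·192 + 103·247 = 97
h_63 = 240·97 + 56·160 + 103·192 = 48
h_64 = 240·48 + 56·97 + 103·160 = 152
h_65 = 240·152 + 56·48 + 103·97 = 7
h_66 = 240·7 + 56·152 + 103·48 = 32
h_67 = 240·32 + 56·7 + 103·152 = 176
h_68 = 240·176 + 56·32 + 103·7 = 209
h_69 = 240·209 + 56·176 + 103·32 = 80
h_70 = 240·80 + 56·209 + 103·176 = 136
h_71 = 240·136 + 56·80 + 103·209 = 23
h_72 = 240·23 + 56·136 + 103·80 = 128
h_73 = 240·128 + 56·23 + 103·136 = 192
h_74 = 240·192 + 56·128 + 103·23 = 65
h_75 = 240·65 + 56·192 + 103·128 = 112
h_76 = 240·112 + 56·65 + 103·192 = 120
h_77 = 240·120 + 56·112 + 103·65 = 39
h_78 = 240·39 + 56·120 + 103·112 = 224
h_79 = 240·224 + 56·39 + 103·120 = 208
h_80 = 240·208 + 56·224 + 103·39 = 177
h_81 = 240·177 + 56·208 + 103·224 = 144
h_82 = 240·144 + 56·177 + 103·208 = 104
h_83 = 240·104 + 56·144 + 103·177 = 55
h_84 = 240·55 + 56·104 + 103·144 = 64
h_85 = 240·64 + 56·55 + 103·104 = 224
h_86 = 240·224 + 56·64 + 103·55 = 33
h_87 = 240·33 + 56·224 + 103·64 = 176
h_88 = 240·176 + 56·33 + 103·224 = 88
h_89 = 240·88 + 56·176 + 103·33 = 71
h_90 = 240·71 + 56·88 + 103·176 = 160
h_91 = 240·160 + 56·71 + 103·88 = 240
h_92 = 240·240 + 56·160 + 103·71 = 145
h_93 = 240·145 + 56·240 + 103·160 = 208
h_94 = 240·208 + 56·145 + 103·240 = 72
h_95 = 240·72 + 56·208 + 103·145 = 87
h_96 = 240·87 + 56·72 + 103·208 = 0
h_97 = 240·0 + 56·87 + 103·72 = 0
h_98 = 240·0 + 56·0 + 103·87 = 1
(h_96, h_97, h_98) = (0, 0, 1) = (h_0, h_1, h_2), so the sequence has period 96.
213 ≡ 21 (mod 96), hence h_213 = h_21 = 80.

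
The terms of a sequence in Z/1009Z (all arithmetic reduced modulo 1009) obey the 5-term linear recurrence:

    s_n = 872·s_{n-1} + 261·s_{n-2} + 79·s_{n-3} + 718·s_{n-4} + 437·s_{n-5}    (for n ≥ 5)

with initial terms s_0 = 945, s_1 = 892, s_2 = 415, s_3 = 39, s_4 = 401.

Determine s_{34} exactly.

49

s_5 = 872·401 + 261·39 + 79·415 + 718·892 + 437·945 = 160
s_6 = 872·160 + 261·401 + 79·39 + 718·415 + 437·892 = 702
s_7 = 872·702 + 261·160 + 79·401 + 718·39 + 437·415 = 966
s_8 = 872·966 + 261·702 + 79·160 + 718·401 + 437·39 = 196
s_9 = 872·196 + 261·966 + 79·702 + 718·160 + 437·401 = 764
s_10 = 872·764 + 261·196 + 79·966 + 718·702 + 437·160 = 439
s_11 = 872·439 + 261·764 + 79·196 + 718·966 + 437·702 = 811
s_12 = 872·811 + 261·439 + 79·764 + 718·196 + 437·966 = 109
s_13 = 872·109 + 261·811 + 79·439 + 718·764 + 437·196 = 910
s_14 = 872·910 + 261·109 + 79·811 + 718·439 + 437·764 = 419
s_15 = 872·419 + 261·910 + 79·109 + 718·811 + 437·439 = 273
s_16 = 872·273 + 261·419 + 79·910 + 718·109 + 437·811 = 378
s_17 = 872·378 + 261·273 + 79·419 + 718·910 + 437·109 = 867
s_18 = 872·867 + 261·378 + 79·273 + 718·419 + 437·910 = 721
s_19 = 872·721 + 261·867 + 79·378 + 718·273 + 437·419 = 710
s_20 = 872·710 + 261·721 + 79·867 + 718·378 + 437·273 = 204
s_21 = 872·204 + 261·710 + 79·721 + 718·867 + 437·378 = 76
s_22 = 872·76 + 261·204 + 79·710 + 718·721 + 437·867 = 605
s_23 = 872·605 + 261·76 + 79·204 + 718·710 + 437·721 = 994
s_24 = 872·994 + 261·605 + 79·76 + 718·204 + 437·710 = 153
s_25 = 872·153 + 261·994 + 79·605 + 718·76 + 437·204 = 150
s_26 = 872·150 + 261·153 + 79·994 + 718·605 + 437·76 = 471
s_27 = 872·471 + 261·150 + 79·153 + 718·994 + 437·605 = 183
s_28 = 872·183 + 261·471 + 79·150 + 718·153 + 437·994 = 110
s_29 = 872·110 + 261·183 + 79·471 + 718·150 + 437·153 = 285
s_30 = 872·285 + 261·110 + 79·183 + 718·471 + 437·150 = 214
s_31 = 872·214 + 261·285 + 79·110 + 718·183 + 437·471 = 495
s_32 = 872·495 + 261·214 + 79·285 + 718·110 + 437·183 = 1002
s_33 = 872·1002 + 261·495 + 79·214 + 718·285 + 437·110 = 196
s_34 = 872·196 + 261·1002 + 79·495 + 718·214 + 437·285 = 49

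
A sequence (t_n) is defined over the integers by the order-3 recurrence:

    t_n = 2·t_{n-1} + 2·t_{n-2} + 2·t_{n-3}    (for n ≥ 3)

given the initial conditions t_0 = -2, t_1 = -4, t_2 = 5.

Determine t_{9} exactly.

t_3 = 2·5 + 2·-4 + 2·-2 = -2
t_4 = 2·-2 + 2·5 + 2·-4 = -2
t_5 = 2·-2 + 2·-2 + 2·5 = 2
t_6 = 2·2 + 2·-2 + 2·-2 = -4
t_7 = 2·-4 + 2·2 + 2·-2 = -8
t_8 = 2·-8 + 2·-4 + 2·2 = -20
t_9 = 2·-20 + 2·-8 + 2·-4 = -64

-64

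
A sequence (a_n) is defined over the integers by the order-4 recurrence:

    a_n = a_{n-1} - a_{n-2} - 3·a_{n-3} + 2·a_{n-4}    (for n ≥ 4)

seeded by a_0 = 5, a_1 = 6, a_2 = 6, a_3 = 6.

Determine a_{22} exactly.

a_4 = 1·6 + -1·6 + -3·6 + 2·5 = -8
a_5 = 1·-8 + -1·6 + -3·6 + 2·6 = -20
a_6 = 1·-20 + -1·-8 + -3·6 + 2·6 = -18
a_7 = 1·-18 + -1·-20 + -3·-8 + 2·6 = 38
a_8 = 1·38 + -1·-18 + -3·-20 + 2·-8 = 100
a_9 = 1·100 + -1·38 + -3·-18 + 2·-20 = 76
a_10 = 1·76 + -1·100 + -3·38 + 2·-18 = -174
a_11 = 1·-174 + -1·76 + -3·100 + 2·38 = -474
a_12 = 1·-474 + -1·-174 + -3·76 + 2·100 = -328
a_13 = 1·-328 + -1·-474 + -3·-174 + 2·76 = 820
a_14 = 1·820 + -1·-328 + -3·-474 + 2·-174 = 2222
a_15 = 1·2222 + -1·820 + -3·-328 + 2·-474 = 1438
a_16 = 1·1438 + -1·2222 + -3·820 + 2·-328 = -3900
a_17 = 1·-3900 + -1·1438 + -3·2222 + 2·820 = -10364
a_18 = 1·-10364 + -1·-3900 + -3·1438 + 2·2222 = -6334
a_19 = 1·-6334 + -1·-10364 + -3·-3900 + 2·1438 = 18606
a_20 = 1·18606 + -1·-6334 + -3·-10364 + 2·-3900 = 48232
a_21 = 1·48232 + -1·18606 + -3·-6334 + 2·-10364 = 27900
a_22 = 1·27900 + -1·48232 + -3·18606 + 2·-6334 = -88818

-88818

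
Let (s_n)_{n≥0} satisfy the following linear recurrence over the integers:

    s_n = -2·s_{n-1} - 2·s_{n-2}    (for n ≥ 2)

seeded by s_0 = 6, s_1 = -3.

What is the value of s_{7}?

-72

s_2 = -2·-3 + -2·6 = -6
s_3 = -2·-6 + -2·-3 = 18
s_4 = -2·18 + -2·-6 = -24
s_5 = -2·-24 + -2·18 = 12
s_6 = -2·12 + -2·-24 = 24
s_7 = -2·24 + -2·12 = -72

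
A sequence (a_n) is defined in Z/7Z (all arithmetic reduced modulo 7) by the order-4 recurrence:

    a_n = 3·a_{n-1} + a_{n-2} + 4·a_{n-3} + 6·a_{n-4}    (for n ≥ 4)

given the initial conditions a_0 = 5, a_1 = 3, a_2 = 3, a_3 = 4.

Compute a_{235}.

a_4 = 3·4 + 1·3 + 4·3 + 6·5 = 1
a_5 = 3·1 + 1·4 + 4·3 + 6·3 = 2
a_6 = 3·2 + 1·1 + 4·4 + 6·3 = 6
a_7 = 3·6 + 1·2 + 4·1 + 6·4 = 6
a_8 = 3·6 + 1·6 + 4·2 + 6·1 = 3
a_9 = 3·3 + 1·6 + 4·6 + 6·2 = 2
a_10 = 3·2 + 1·3 + 4·6 + 6·6 = 6
a_11 = 3·6 + 1·2 + 4·3 + 6·6 = 5
a_12 = 3·5 + 1·6 + 4·2 + 6·3 = 5
a_13 = 3·5 + 1·5 + 4·6 + 6·2 = 0
a_14 = 3·0 + 1·5 + 4·5 + 6·6 = 5
a_15 = 3·5 + 1·0 + 4·5 + 6·5 = 2
a_16 = 3·2 + 1·5 + 4·0 + 6·5 = 6
a_17 = 3·6 + 1·2 + 4·5 + 6·0 = 5
a_18 = 3·5 + 1·6 + 4·2 + 6·5 = 3
a_19 = 3·3 + 1·5 + 4·6 + 6·2 = 1
a_20 = 3·1 + 1·3 + 4·5 + 6·6 = 6
a_21 = 3·6 + 1·1 + 4·3 + 6·5 = 5
a_22 = 3·5 + 1·6 + 4·1 + 6·3 = 1
a_23 = 3·1 + 1·5 + 4·6 + 6·1 = 3
a_24 = 3·3 + 1·1 + 4·5 + 6·6 = 3
a_25 = 3·3 + 1·3 + 4·1 + 6·5 = 4
a_26 = 3·4 + 1·3 + 4·3 + 6·1 = 5
a_27 = 3·5 + 1·4 + 4·3 + 6·3 = 0
a_28 = 3·0 + 1·5 + 4·4 + 6·3 = 4
a_29 = 3·4 + 1·0 + 4·5 + 6·4 = 0
a_30 = 3·0 + 1·4 + 4·0 + 6·5 = 6
a_31 = 3·6 + 1·0 + 4·4 + 6·0 = 6
a_32 = 3·6 + 1·6 + 4·0 + 6·4 = 6
a_33 = 3·6 + 1·6 + 4·6 + 6·0 = 6
a_34 = 3·6 + 1·6 + 4·6 + 6·6 = 0
a_35 = 3·0 + 1·6 + 4·6 + 6·6 = 3
a_36 = 3·3 + 1·0 + 4·6 + 6·6 = 6
a_37 = 3·6 + 1·3 + 4·0 + 6·6 = 1
a_38 = 3·1 + 1·6 + 4·3 + 6·0 = 0
a_39 = 3·0 + 1·1 + 4·6 + 6·3 = 1
a_40 = 3·1 + 1·0 + 4·1 + 6·6 = 1
a_41 = 3·1 + 1·1 + 4·0 + 6·1 = 3
a_42 = 3·3 + 1·1 + 4·1 + 6·0 = 0
a_43 = 3·0 + 1·3 + 4·1 + 6·1 = 6
a_44 = 3·6 + 1·0 + 4·3 + 6·1 = 1
a_45 = 3·1 + 1·6 + 4·0 + 6·3 = 6
a_46 = 3·6 + 1·1 + 4·6 + 6·0 = 1
a_47 = 3·1 + 1·6 + 4·1 + 6·6 = 0
a_48 = 3·0 + 1·1 + 4·6 + 6·1 = 3
a_49 = 3·3 + 1·0 + 4·1 + 6·6 = 0
a_50 = 3·0 + 1·3 + 4·0 + 6·1 = 2
a_51 = 3·2 + 1·0 + 4·3 + 6·0 = 4
a_52 = 3·4 + 1·2 + 4·0 + 6·3 = 4
a_53 = 3·4 + 1·4 + 4·2 + 6·0 = 3
a_54 = 3·3 + 1·4 + 4·4 + 6·2 = 6
a_55 = 3·6 + 1·3 + 4·4 + 6·4 = 5
a_56 = 3·5 + 1·6 + 4·3 + 6·4 = 1
a_57 = 3·1 + 1·5 + 4·6 + 6·3 = 1
a_58 = 3·1 + 1·1 + 4·5 + 6·6 = 4
a_59 = 3·4 + 1·1 + 4·1 + 6·5 = 5
a_60 = 3·5 + 1·4 + 4·1 + 6·1 = 1
a_61 = 3·1 + 1·5 + 4·4 + 6·1 = 2
a_62 = 3·2 + 1·1 + 4·5 + 6·4 = 2
a_63 = 3·2 + 1·2 + 4·1 + 6·5 = 0
a_64 = 3·0 + 1·2 + 4·2 + 6·1 = 2
a_65 = 3·2 + 1·0 + 4·2 + 6·2 = 5
a_66 = 3·5 + 1·2 + 4·0 + 6·2 = 1
a_67 = 3·1 + 1·5 + 4·2 + 6·0 = 2
a_68 = 3·2 + 1·1 + 4·5 + 6·2 = 4
a_69 = 3·4 + 1·2 + 4·1 + 6·5 = 6
a_70 = 3·6 + 1·4 + 4·2 + 6·1 = 1
a_71 = 3·1 + 1·6 + 4·4 + 6·2 = 2
a_72 = 3·2 + 1·1 + 4·6 + 6·4 = 6
a_73 = 3·6 + 1·2 + 4·1 + 6·6 = 4
a_74 = 3·4 + 1·6 + 4·2 + 6·1 = 4
a_75 = 3·4 + 1·4 + 4·6 + 6·2 = 3
a_76 = 3·3 + 1·4 + 4·4 + 6·6 = 2
a_77 = 3·2 + 1·3 + 4·4 + 6·4 = 0
a_78 = 3·0 + 1·2 + 4·3 + 6·4 = 3
a_79 = 3·3 + 1·0 + 4·2 + 6·3 = 0
a_80 = 3·0 + 1·3 + 4·0 + 6·2 = 1
a_81 = 3·1 + 1·0 + 4·3 + 6·0 = 1
a_82 = 3·1 + 1·1 + 4·0 + 6·3 = 1
a_83 = 3·1 + 1·1 + 4·1 + 6·0 = 1
a_84 = 3·1 + 1·1 + 4·1 + 6·1 = 0
a_85 = 3·0 + 1·1 + 4·1 + 6·1 = 4
a_86 = 3·4 + 1·0 + 4·1 + 6·1 = 1
a_87 = 3·1 + 1·4 + 4·0 + 6·1 = 6
a_88 = 3·6 + 1·1 + 4·4 + 6·0 = 0
a_89 = 3·0 + 1·6 + 4·1 + 6·4 = 6
a_90 = 3·6 + 1·0 + 4·6 + 6·1 = 6
a_91 = 3·6 + 1·6 + 4·0 + 6·6 = 4
a_92 = 3·4 + 1·6 + 4·6 + 6·0 = 0
a_93 = 3·0 + 1·4 + 4·6 + 6·6 = 1
a_94 = 3·1 + 1·0 + 4·4 + 6·6 = 6
a_95 = 3·6 + 1·1 + 4·0 + 6·4 = 1
a_96 = 3·1 + 1·6 + 4·1 + 6·0 = 6
a_97 = 3·6 + 1·1 + 4·6 + 6·1 = 0
a_98 = 3·0 + 1·6 + 4·1 + 6·6 = 4
a_99 = 3·4 + 1·0 + 4·6 + 6·1 = 0
a_100 = 3·0 + 1·4 + 4·0 + 6·6 = 5
a_101 = 3·5 + 1·0 + 4·4 + 6·0 = 3
a_102 = 3·3 + 1·5 + 4·0 + 6·4 = 3
a_103 = 3·3 + 1·3 + 4·5 + 6·0 = 4
(a_100, a_101, a_102, a_103) = (5, 3, 3, 4) = (a_0, a_1, a_2, a_3), so the sequence has period 100.
235 ≡ 35 (mod 100), hence a_235 = a_35 = 3.

3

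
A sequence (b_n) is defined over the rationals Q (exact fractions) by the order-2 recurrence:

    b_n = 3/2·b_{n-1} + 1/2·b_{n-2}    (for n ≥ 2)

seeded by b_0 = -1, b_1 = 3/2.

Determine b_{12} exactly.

2463551/4096

b_2 = 3/2·3/2 + 1/2·-1 = 7/4
b_3 = 3/2·7/4 + 1/2·3/2 = 27/8
b_4 = 3/2·27/8 + 1/2·7/4 = 95/16
b_5 = 3/2·95/16 + 1/2·27/8 = 339/32
b_6 = 3/2·339/32 + 1/2·95/16 = 1207/64
b_7 = 3/2·1207/64 + 1/2·339/32 = 4299/128
b_8 = 3/2·4299/128 + 1/2·1207/64 = 15311/256
b_9 = 3/2·15311/256 + 1/2·4299/128 = 54531/512
b_10 = 3/2·54531/512 + 1/2·15311/256 = 194215/1024
b_11 = 3/2·194215/1024 + 1/2·54531/512 = 691707/2048
b_12 = 3/2·691707/2048 + 1/2·194215/1024 = 2463551/4096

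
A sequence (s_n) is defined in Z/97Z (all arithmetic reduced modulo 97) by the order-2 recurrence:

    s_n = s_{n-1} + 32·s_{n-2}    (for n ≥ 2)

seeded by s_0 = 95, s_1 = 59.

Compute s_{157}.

90

s_2 = 1·59 + 32·95 = 92
s_3 = 1·92 + 32·59 = 40
s_4 = 1·40 + 32·92 = 74
s_5 = 1·74 + 32·40 = 93
s_6 = 1·93 + 32·74 = 36
s_7 = 1·36 + 32·93 = 5
s_8 = 1·5 + 32·36 = 90
s_9 = 1·90 + 32·5 = 56
s_10 = 1·56 + 32·90 = 26
s_11 = 1·26 + 32·56 = 72
s_12 = 1·72 + 32·26 = 31
s_13 = 1·31 + 32·72 = 7
s_14 = 1·7 + 32·31 = 29
s_15 = 1·29 + 32·7 = 59
s_16 = 1·59 + 32·29 = 17
s_17 = 1·17 + 32·59 = 62
s_18 = 1·62 + 32·17 = 24
s_19 = 1·24 + 32·62 = 68
s_20 = 1·68 + 32·24 = 60
s_21 = 1·60 + 32·68 = 5
s_22 = 1·5 + 32·60 = 82
s_23 = 1·82 + 32·5 = 48
s_24 = 1·48 + 32·82 = 53
s_25 = 1·53 + 32·48 = 37
s_26 = 1·37 + 32·53 = 84
s_27 = 1·84 + 32·37 = 7
s_28 = 1·7 + 32·84 = 76
s_29 = 1·76 + 32·7 = 9
s_30 = 1·9 + 32·76 = 16
s_31 = 1·16 + 32·9 = 13
s_32 = 1·13 + 32·16 = 40
s_33 = 1·40 + 32·13 = 68
s_34 = 1·68 + 32·40 = 87
s_35 = 1·87 + 32·68 = 32
s_36 = 1·32 + 32·87 = 3
s_37 = 1·3 + 32·32 = 57
s_38 = 1·57 + 32·3 = 56
s_39 = 1·56 + 32·57 = 37
s_40 = 1·37 + 32·56 = 83
s_41 = 1·83 + 32·37 = 6
s_42 = 1·6 + 32·83 = 43
s_43 = 1·43 + 32·6 = 41
s_44 = 1·41 + 32·43 = 59
s_45 = 1·59 + 32·41 = 13
s_46 = 1·13 + 32·59 = 58
s_47 = 1·58 + 32·13 = 86
s_48 = 1·86 + 32·58 = 2
s_49 = 1·2 + 32·86 = 38
s_50 = 1·38 + 32·2 = 5
s_51 = 1·5 + 32·38 = 57
s_52 = 1·57 + 32·5 = 23
s_53 = 1·23 + 32·57 = 4
s_54 = 1·4 + 32·23 = 61
s_55 = 1·61 + 32·4 = 92
s_56 = 1·92 + 32·61 = 7
s_57 = 1·7 + 32·92 = 41
s_58 = 1·41 + 32·7 = 71
s_59 = 1·71 + 32·41 = 25
s_60 = 1·25 + 32·71 = 66
s_61 = 1·66 + 32·25 = 90
s_62 = 1·90 + 32·66 = 68
s_63 = 1·68 + 32·90 = 38
s_64 = 1·38 + 32·68 = 80
s_65 = 1·80 + 32·38 = 35
s_66 = 1·35 + 32·80 = 73
s_67 = 1·73 + 32·35 = 29
s_68 = 1·29 + 32·73 = 37
s_69 = 1·37 + 32·29 = 92
s_70 = 1·92 + 32·37 = 15
s_71 = 1·15 + 32·92 = 49
s_72 = 1·49 + 32·15 = 44
s_73 = 1·44 + 32·49 = 60
s_74 = 1·60 + 32·44 = 13
s_75 = 1·13 + 32·60 = 90
s_76 = 1·90 + 32·13 = 21
s_77 = 1·21 + 32·90 = 88
s_78 = 1·88 + 32·21 = 81
s_79 = 1·81 + 32·88 = 84
s_80 = 1·84 + 32·81 = 57
s_81 = 1·57 + 32·84 = 29
s_82 = 1·29 + 32·57 = 10
s_83 = 1·10 + 32·29 = 65
s_84 = 1·65 + 32·10 = 94
s_85 = 1·94 + 32·65 = 40
s_86 = 1·40 + 32·94 = 41
s_87 = 1·41 + 32·40 = 60
s_88 = 1·60 + 32·41 = 14
s_89 = 1·14 + 32·60 = 91
s_90 = 1·91 + 32·14 = 54
s_91 = 1·54 + 32·91 = 56
s_92 = 1·56 + 32·54 = 38
s_93 = 1·38 + 32·56 = 84
s_94 = 1·84 + 32·38 = 39
s_95 = 1·39 + 32·84 = 11
s_96 = 1·11 + 32·39 = 95
s_97 = 1·95 + 32·11 = 59
s_98 = 1·59 + 32·95 = 92
s_99 = 1·92 + 32·59 = 40
s_100 = 1·40 + 32·92 = 74
s_101 = 1·74 + 32·40 = 93
s_102 = 1·93 + 32·74 = 36
s_103 = 1·36 + 32·93 = 5
s_104 = 1·5 + 32·36 = 90
s_105 = 1·90 + 32·5 = 56
s_106 = 1·56 + 32·90 = 26
s_107 = 1·26 + 32·56 = 72
s_108 = 1·72 + 32·26 = 31
s_109 = 1·31 + 32·72 = 7
s_110 = 1·7 + 32·31 = 29
s_111 = 1·29 + 32·7 = 59
s_112 = 1·59 + 32·29 = 17
s_113 = 1·17 + 32·59 = 62
s_114 = 1·62 + 32·17 = 24
s_115 = 1·24 + 32·62 = 68
s_116 = 1·68 + 32·24 = 60
s_117 = 1·60 + 32·68 = 5
s_118 = 1·5 + 32·60 = 82
s_119 = 1·82 + 32·5 = 48
s_120 = 1·48 + 32·82 = 53
s_121 = 1·53 + 32·48 = 37
s_122 = 1·37 + 32·53 = 84
s_123 = 1·84 + 32·37 = 7
s_124 = 1·7 + 32·84 = 76
s_125 = 1·76 + 32·7 = 9
s_126 = 1·9 + 32·76 = 16
s_127 = 1·16 + 32·9 = 13
s_128 = 1·13 + 32·16 = 40
s_129 = 1·40 + 32·13 = 68
s_130 = 1·68 + 32·40 = 87
s_131 = 1·87 + 32·68 = 32
s_132 = 1·32 + 32·87 = 3
s_133 = 1·3 + 32·32 = 57
s_134 = 1·57 + 32·3 = 56
s_135 = 1·56 + 32·57 = 37
s_136 = 1·37 + 32·56 = 83
s_137 = 1·83 + 32·37 = 6
s_138 = 1·6 + 32·83 = 43
s_139 = 1·43 + 32·6 = 41
s_140 = 1·41 + 32·43 = 59
s_141 = 1·59 + 32·41 = 13
s_142 = 1·13 + 32·59 = 58
s_143 = 1·58 + 32·13 = 86
s_144 = 1·86 + 32·58 = 2
s_145 = 1·2 + 32·86 = 38
s_146 = 1·38 + 32·2 = 5
s_147 = 1·5 + 32·38 = 57
s_148 = 1·57 + 32·5 = 23
s_149 = 1·23 + 32·57 = 4
s_150 = 1·4 + 32·23 = 61
s_151 = 1·61 + 32·4 = 92
s_152 = 1·92 + 32·61 = 7
s_153 = 1·7 + 32·92 = 41
s_154 = 1·41 + 32·7 = 71
s_155 = 1·71 + 32·41 = 25
s_156 = 1·25 + 32·71 = 66
s_157 = 1·66 + 32·25 = 90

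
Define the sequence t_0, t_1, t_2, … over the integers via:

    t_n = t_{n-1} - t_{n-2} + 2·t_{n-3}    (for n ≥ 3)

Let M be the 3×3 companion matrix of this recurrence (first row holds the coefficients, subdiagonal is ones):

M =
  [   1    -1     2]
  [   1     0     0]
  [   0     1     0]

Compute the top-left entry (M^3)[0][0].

(M^3)[0][0] is the top entry after applying M 3 times to the unit state (1, 0, 0). Equivalently it is h_{5} for the auxiliary sequence (h_n) obeying the same recurrence with h_2 = 1 and h_i = 0 for 0 ≤ i < 2:
h_3 = 1·1 + -1·0 + 2·0 = 1
h_4 = 1·1 + -1·1 + 2·0 = 0
h_5 = 1·0 + -1·1 + 2·1 = 1

1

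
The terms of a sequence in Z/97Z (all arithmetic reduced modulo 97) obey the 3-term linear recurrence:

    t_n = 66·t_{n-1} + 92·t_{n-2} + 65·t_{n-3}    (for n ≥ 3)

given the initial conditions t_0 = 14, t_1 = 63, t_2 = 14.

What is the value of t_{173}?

t_3 = 66·14 + 92·63 + 65·14 = 64
t_4 = 66·64 + 92·14 + 65·63 = 4
t_5 = 66·4 + 92·64 + 65·14 = 78
t_6 = 66·78 + 92·4 + 65·64 = 73
t_7 = 66·73 + 92·78 + 65·4 = 32
t_8 = 66·32 + 92·73 + 65·78 = 27
Continuing the recurrence:
  t_9 = 62;  t_10 = 23;  t_11 = 53;  t_12 = 41;  t_13 = 56;  t_14 = 49
  t_15 = 90;  t_16 = 23;  t_17 = 82;  t_18 = 89;  t_19 = 72;  t_20 = 34
  t_21 = 6;  t_22 = 56;  t_23 = 56;  t_24 = 23;  t_25 = 28;  t_26 = 38
  t_27 = 80;  t_28 = 23;  t_29 = 96;  t_30 = 72;  t_31 = 44;  t_32 = 54
  t_33 = 70;  t_34 = 32;  t_35 = 34;  t_36 = 38;  t_37 = 53;  t_38 = 86
  t_39 = 24;  t_40 = 40;  t_41 = 59;  t_42 = 16;  t_43 = 63;  t_44 = 56
  t_45 = 56;  t_46 = 42;  t_47 = 21;  t_48 = 63;  t_49 = 90;  t_50 = 6
  t_51 = 64;  t_52 = 53;  t_53 = 76;  t_54 = 84;  t_55 = 73;  t_56 = 26
  t_57 = 21;  t_58 = 84;  t_59 = 48;  t_60 = 39;  t_61 = 34;  t_62 = 28
  t_63 = 42;  t_64 = 89;  t_65 = 15;  t_66 = 74;  t_67 = 21;  t_68 = 51
  t_69 = 20;  t_70 = 5;  t_71 = 53;  t_72 = 20;  t_73 = 22;  t_74 = 44
  t_75 = 20;  t_76 = 8;  t_77 = 87;  t_78 = 18;  t_79 = 12;  t_80 = 52
  t_81 = 80;  t_82 = 77;  t_83 = 11;  t_84 = 12;  t_85 = 19;  t_86 = 66
  t_87 = 94;  t_88 = 28;  t_89 = 42;  t_90 = 12;  t_91 = 74;  t_92 = 85
  t_93 = 6;  t_94 = 28;  t_95 = 68;  t_96 = 82;  t_97 = 5;  t_98 = 72
  t_99 = 66;  t_100 = 53;  t_101 = 88;  t_102 = 36;  t_103 = 46;  t_104 = 40
  t_105 = 94;  t_106 = 70;  t_107 = 57;  t_108 = 16;  t_109 = 83;  t_110 = 82
  t_111 = 23;  t_112 = 4;  t_113 = 47;  t_114 = 18;  t_115 = 49;  t_116 = 88
  t_117 = 40;  t_118 = 50;  t_119 = 90;  t_120 = 45;  t_121 = 47;  t_122 = 94
  t_123 = 67;  t_124 = 23;  t_125 = 18;  t_126 = 93;  t_127 = 74;  t_128 = 60
  t_129 = 32;  t_130 = 26;  t_131 = 24;  t_132 = 42;  t_133 = 74;  t_134 = 26
  t_135 = 2;  t_136 = 59;  t_137 = 45;  t_138 = 89;  t_139 = 75;  t_140 = 58
  t_141 = 23;  t_142 = 89;  t_143 = 23;  t_144 = 46;  t_145 = 73;  t_146 = 69
  t_147 = 1;  t_148 = 4;  t_149 = 88;  t_150 = 33;  t_151 = 58;  t_152 = 71
  t_153 = 42;  t_154 = 76;  t_155 = 12;  t_156 = 38;  t_157 = 16;  t_158 = 94
  t_159 = 58;  t_160 = 33;  t_161 = 44;  t_162 = 10;  t_163 = 63;  t_164 = 81
  t_165 = 55;  t_166 = 45;  t_167 = 6;  t_168 = 60;  t_169 = 65;  t_170 = 15
  t_171 = 6
t_172 = 66·6 + 92·15 + 65·65 = 84
t_173 = 66·84 + 92·6 + 65·15 = 87

87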